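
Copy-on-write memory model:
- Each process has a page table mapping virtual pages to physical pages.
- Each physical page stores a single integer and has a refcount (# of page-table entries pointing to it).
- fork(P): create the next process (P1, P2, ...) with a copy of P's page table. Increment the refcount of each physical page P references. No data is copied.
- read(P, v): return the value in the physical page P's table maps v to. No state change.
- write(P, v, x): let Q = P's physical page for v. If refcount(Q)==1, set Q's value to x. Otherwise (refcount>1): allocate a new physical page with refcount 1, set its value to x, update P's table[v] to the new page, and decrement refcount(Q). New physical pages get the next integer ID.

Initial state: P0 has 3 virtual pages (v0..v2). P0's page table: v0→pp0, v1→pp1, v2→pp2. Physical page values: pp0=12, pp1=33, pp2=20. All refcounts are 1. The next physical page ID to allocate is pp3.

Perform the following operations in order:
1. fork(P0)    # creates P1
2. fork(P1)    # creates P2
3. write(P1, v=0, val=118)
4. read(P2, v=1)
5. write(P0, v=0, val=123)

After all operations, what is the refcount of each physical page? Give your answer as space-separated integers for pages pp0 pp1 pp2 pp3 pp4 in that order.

Answer: 1 3 3 1 1

Derivation:
Op 1: fork(P0) -> P1. 3 ppages; refcounts: pp0:2 pp1:2 pp2:2
Op 2: fork(P1) -> P2. 3 ppages; refcounts: pp0:3 pp1:3 pp2:3
Op 3: write(P1, v0, 118). refcount(pp0)=3>1 -> COPY to pp3. 4 ppages; refcounts: pp0:2 pp1:3 pp2:3 pp3:1
Op 4: read(P2, v1) -> 33. No state change.
Op 5: write(P0, v0, 123). refcount(pp0)=2>1 -> COPY to pp4. 5 ppages; refcounts: pp0:1 pp1:3 pp2:3 pp3:1 pp4:1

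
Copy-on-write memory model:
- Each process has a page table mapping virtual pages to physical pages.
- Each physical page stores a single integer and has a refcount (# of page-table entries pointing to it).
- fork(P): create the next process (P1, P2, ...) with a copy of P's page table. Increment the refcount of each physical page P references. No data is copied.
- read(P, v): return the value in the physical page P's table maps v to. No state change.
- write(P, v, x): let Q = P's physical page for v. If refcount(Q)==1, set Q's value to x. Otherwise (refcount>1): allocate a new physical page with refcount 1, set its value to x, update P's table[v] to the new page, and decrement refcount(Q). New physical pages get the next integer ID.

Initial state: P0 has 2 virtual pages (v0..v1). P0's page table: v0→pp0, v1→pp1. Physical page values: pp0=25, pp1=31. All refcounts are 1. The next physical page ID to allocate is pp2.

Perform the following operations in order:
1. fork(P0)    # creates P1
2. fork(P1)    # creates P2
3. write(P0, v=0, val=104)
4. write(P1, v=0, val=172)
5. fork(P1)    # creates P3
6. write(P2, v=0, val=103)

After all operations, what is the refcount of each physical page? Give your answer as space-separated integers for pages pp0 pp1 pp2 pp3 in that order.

Op 1: fork(P0) -> P1. 2 ppages; refcounts: pp0:2 pp1:2
Op 2: fork(P1) -> P2. 2 ppages; refcounts: pp0:3 pp1:3
Op 3: write(P0, v0, 104). refcount(pp0)=3>1 -> COPY to pp2. 3 ppages; refcounts: pp0:2 pp1:3 pp2:1
Op 4: write(P1, v0, 172). refcount(pp0)=2>1 -> COPY to pp3. 4 ppages; refcounts: pp0:1 pp1:3 pp2:1 pp3:1
Op 5: fork(P1) -> P3. 4 ppages; refcounts: pp0:1 pp1:4 pp2:1 pp3:2
Op 6: write(P2, v0, 103). refcount(pp0)=1 -> write in place. 4 ppages; refcounts: pp0:1 pp1:4 pp2:1 pp3:2

Answer: 1 4 1 2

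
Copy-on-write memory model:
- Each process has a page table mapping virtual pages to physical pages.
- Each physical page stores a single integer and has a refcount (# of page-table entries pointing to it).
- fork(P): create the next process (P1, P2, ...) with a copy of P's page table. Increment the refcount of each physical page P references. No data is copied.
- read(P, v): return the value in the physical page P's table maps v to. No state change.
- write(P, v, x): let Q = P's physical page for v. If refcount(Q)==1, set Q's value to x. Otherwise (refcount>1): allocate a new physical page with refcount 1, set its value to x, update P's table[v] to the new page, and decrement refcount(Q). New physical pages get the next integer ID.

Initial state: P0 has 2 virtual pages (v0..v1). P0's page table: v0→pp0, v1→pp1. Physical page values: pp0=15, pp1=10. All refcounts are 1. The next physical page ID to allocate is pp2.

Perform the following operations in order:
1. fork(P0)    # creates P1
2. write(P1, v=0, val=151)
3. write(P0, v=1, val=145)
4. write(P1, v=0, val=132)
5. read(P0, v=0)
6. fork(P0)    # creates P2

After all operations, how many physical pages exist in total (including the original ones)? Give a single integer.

Answer: 4

Derivation:
Op 1: fork(P0) -> P1. 2 ppages; refcounts: pp0:2 pp1:2
Op 2: write(P1, v0, 151). refcount(pp0)=2>1 -> COPY to pp2. 3 ppages; refcounts: pp0:1 pp1:2 pp2:1
Op 3: write(P0, v1, 145). refcount(pp1)=2>1 -> COPY to pp3. 4 ppages; refcounts: pp0:1 pp1:1 pp2:1 pp3:1
Op 4: write(P1, v0, 132). refcount(pp2)=1 -> write in place. 4 ppages; refcounts: pp0:1 pp1:1 pp2:1 pp3:1
Op 5: read(P0, v0) -> 15. No state change.
Op 6: fork(P0) -> P2. 4 ppages; refcounts: pp0:2 pp1:1 pp2:1 pp3:2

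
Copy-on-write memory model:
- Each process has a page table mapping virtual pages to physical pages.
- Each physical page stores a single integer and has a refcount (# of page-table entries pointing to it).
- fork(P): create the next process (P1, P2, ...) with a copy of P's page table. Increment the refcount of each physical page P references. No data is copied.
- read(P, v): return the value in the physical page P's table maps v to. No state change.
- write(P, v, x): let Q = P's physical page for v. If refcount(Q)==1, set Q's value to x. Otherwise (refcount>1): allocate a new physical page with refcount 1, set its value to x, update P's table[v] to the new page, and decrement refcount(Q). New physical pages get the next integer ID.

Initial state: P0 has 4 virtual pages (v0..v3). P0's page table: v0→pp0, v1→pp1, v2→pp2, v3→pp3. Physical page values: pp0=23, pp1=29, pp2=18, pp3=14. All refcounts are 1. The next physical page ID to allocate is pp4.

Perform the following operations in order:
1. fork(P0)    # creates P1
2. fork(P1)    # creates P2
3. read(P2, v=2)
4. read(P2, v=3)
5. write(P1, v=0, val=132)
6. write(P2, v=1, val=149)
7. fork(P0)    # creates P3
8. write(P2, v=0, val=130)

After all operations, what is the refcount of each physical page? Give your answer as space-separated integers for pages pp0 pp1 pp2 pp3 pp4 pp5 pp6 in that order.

Answer: 2 3 4 4 1 1 1

Derivation:
Op 1: fork(P0) -> P1. 4 ppages; refcounts: pp0:2 pp1:2 pp2:2 pp3:2
Op 2: fork(P1) -> P2. 4 ppages; refcounts: pp0:3 pp1:3 pp2:3 pp3:3
Op 3: read(P2, v2) -> 18. No state change.
Op 4: read(P2, v3) -> 14. No state change.
Op 5: write(P1, v0, 132). refcount(pp0)=3>1 -> COPY to pp4. 5 ppages; refcounts: pp0:2 pp1:3 pp2:3 pp3:3 pp4:1
Op 6: write(P2, v1, 149). refcount(pp1)=3>1 -> COPY to pp5. 6 ppages; refcounts: pp0:2 pp1:2 pp2:3 pp3:3 pp4:1 pp5:1
Op 7: fork(P0) -> P3. 6 ppages; refcounts: pp0:3 pp1:3 pp2:4 pp3:4 pp4:1 pp5:1
Op 8: write(P2, v0, 130). refcount(pp0)=3>1 -> COPY to pp6. 7 ppages; refcounts: pp0:2 pp1:3 pp2:4 pp3:4 pp4:1 pp5:1 pp6:1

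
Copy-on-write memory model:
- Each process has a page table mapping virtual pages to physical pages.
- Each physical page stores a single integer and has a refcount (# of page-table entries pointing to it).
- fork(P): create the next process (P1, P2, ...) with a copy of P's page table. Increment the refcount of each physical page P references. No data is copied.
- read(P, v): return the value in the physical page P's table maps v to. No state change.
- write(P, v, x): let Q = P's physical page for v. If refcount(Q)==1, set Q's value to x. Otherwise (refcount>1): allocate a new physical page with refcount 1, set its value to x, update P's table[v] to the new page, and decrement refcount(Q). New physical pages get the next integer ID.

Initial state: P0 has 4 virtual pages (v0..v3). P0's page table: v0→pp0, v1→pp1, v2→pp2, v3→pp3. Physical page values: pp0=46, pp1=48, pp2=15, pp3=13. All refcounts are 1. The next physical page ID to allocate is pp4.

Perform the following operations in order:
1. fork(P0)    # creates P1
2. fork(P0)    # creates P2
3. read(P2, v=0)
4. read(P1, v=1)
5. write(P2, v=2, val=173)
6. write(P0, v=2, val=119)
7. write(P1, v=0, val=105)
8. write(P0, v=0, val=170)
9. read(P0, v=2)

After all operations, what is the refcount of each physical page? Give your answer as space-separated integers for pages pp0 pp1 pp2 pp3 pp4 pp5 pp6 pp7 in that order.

Answer: 1 3 1 3 1 1 1 1

Derivation:
Op 1: fork(P0) -> P1. 4 ppages; refcounts: pp0:2 pp1:2 pp2:2 pp3:2
Op 2: fork(P0) -> P2. 4 ppages; refcounts: pp0:3 pp1:3 pp2:3 pp3:3
Op 3: read(P2, v0) -> 46. No state change.
Op 4: read(P1, v1) -> 48. No state change.
Op 5: write(P2, v2, 173). refcount(pp2)=3>1 -> COPY to pp4. 5 ppages; refcounts: pp0:3 pp1:3 pp2:2 pp3:3 pp4:1
Op 6: write(P0, v2, 119). refcount(pp2)=2>1 -> COPY to pp5. 6 ppages; refcounts: pp0:3 pp1:3 pp2:1 pp3:3 pp4:1 pp5:1
Op 7: write(P1, v0, 105). refcount(pp0)=3>1 -> COPY to pp6. 7 ppages; refcounts: pp0:2 pp1:3 pp2:1 pp3:3 pp4:1 pp5:1 pp6:1
Op 8: write(P0, v0, 170). refcount(pp0)=2>1 -> COPY to pp7. 8 ppages; refcounts: pp0:1 pp1:3 pp2:1 pp3:3 pp4:1 pp5:1 pp6:1 pp7:1
Op 9: read(P0, v2) -> 119. No state change.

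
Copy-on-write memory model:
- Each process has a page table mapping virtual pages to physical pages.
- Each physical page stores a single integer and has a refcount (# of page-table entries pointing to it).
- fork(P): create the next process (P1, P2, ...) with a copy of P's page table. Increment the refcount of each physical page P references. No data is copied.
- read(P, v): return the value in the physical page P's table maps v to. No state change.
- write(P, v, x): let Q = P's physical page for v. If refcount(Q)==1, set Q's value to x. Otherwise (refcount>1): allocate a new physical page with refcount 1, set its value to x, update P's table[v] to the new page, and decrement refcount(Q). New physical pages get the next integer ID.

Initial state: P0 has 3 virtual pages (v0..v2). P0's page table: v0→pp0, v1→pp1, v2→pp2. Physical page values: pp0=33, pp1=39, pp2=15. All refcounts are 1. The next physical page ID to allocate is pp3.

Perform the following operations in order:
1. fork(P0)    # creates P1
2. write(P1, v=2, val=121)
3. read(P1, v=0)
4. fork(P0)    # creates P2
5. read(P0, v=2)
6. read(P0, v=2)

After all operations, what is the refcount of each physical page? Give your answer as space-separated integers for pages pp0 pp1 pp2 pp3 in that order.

Answer: 3 3 2 1

Derivation:
Op 1: fork(P0) -> P1. 3 ppages; refcounts: pp0:2 pp1:2 pp2:2
Op 2: write(P1, v2, 121). refcount(pp2)=2>1 -> COPY to pp3. 4 ppages; refcounts: pp0:2 pp1:2 pp2:1 pp3:1
Op 3: read(P1, v0) -> 33. No state change.
Op 4: fork(P0) -> P2. 4 ppages; refcounts: pp0:3 pp1:3 pp2:2 pp3:1
Op 5: read(P0, v2) -> 15. No state change.
Op 6: read(P0, v2) -> 15. No state change.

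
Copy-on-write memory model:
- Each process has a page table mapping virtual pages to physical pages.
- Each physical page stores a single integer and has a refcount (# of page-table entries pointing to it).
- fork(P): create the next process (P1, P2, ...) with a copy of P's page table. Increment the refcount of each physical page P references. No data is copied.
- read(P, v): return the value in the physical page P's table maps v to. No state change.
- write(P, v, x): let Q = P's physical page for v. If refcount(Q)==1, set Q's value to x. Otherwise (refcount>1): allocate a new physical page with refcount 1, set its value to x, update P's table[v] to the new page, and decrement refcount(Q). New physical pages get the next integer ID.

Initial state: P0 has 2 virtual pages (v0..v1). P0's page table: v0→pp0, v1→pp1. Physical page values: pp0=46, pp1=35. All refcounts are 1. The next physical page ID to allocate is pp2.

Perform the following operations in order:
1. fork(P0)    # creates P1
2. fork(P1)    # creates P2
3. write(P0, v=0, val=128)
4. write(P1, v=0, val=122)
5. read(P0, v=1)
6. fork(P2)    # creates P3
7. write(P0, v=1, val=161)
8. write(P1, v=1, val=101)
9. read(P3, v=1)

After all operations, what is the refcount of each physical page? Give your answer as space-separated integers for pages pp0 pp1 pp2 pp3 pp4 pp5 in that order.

Op 1: fork(P0) -> P1. 2 ppages; refcounts: pp0:2 pp1:2
Op 2: fork(P1) -> P2. 2 ppages; refcounts: pp0:3 pp1:3
Op 3: write(P0, v0, 128). refcount(pp0)=3>1 -> COPY to pp2. 3 ppages; refcounts: pp0:2 pp1:3 pp2:1
Op 4: write(P1, v0, 122). refcount(pp0)=2>1 -> COPY to pp3. 4 ppages; refcounts: pp0:1 pp1:3 pp2:1 pp3:1
Op 5: read(P0, v1) -> 35. No state change.
Op 6: fork(P2) -> P3. 4 ppages; refcounts: pp0:2 pp1:4 pp2:1 pp3:1
Op 7: write(P0, v1, 161). refcount(pp1)=4>1 -> COPY to pp4. 5 ppages; refcounts: pp0:2 pp1:3 pp2:1 pp3:1 pp4:1
Op 8: write(P1, v1, 101). refcount(pp1)=3>1 -> COPY to pp5. 6 ppages; refcounts: pp0:2 pp1:2 pp2:1 pp3:1 pp4:1 pp5:1
Op 9: read(P3, v1) -> 35. No state change.

Answer: 2 2 1 1 1 1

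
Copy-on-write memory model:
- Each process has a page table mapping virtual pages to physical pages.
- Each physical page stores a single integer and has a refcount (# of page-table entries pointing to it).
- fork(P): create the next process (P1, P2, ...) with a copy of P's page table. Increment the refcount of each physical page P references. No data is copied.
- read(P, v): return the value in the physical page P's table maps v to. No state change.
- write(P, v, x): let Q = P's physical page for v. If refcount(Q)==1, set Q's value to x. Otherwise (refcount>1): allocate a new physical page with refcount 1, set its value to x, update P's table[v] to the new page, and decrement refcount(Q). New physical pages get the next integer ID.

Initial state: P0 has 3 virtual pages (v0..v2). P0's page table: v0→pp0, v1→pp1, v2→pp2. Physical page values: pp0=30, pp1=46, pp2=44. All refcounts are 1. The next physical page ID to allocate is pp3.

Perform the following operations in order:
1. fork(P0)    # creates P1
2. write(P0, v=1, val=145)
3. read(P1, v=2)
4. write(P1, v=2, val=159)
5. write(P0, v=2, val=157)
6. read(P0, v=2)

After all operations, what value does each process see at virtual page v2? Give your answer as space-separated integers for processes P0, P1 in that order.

Op 1: fork(P0) -> P1. 3 ppages; refcounts: pp0:2 pp1:2 pp2:2
Op 2: write(P0, v1, 145). refcount(pp1)=2>1 -> COPY to pp3. 4 ppages; refcounts: pp0:2 pp1:1 pp2:2 pp3:1
Op 3: read(P1, v2) -> 44. No state change.
Op 4: write(P1, v2, 159). refcount(pp2)=2>1 -> COPY to pp4. 5 ppages; refcounts: pp0:2 pp1:1 pp2:1 pp3:1 pp4:1
Op 5: write(P0, v2, 157). refcount(pp2)=1 -> write in place. 5 ppages; refcounts: pp0:2 pp1:1 pp2:1 pp3:1 pp4:1
Op 6: read(P0, v2) -> 157. No state change.
P0: v2 -> pp2 = 157
P1: v2 -> pp4 = 159

Answer: 157 159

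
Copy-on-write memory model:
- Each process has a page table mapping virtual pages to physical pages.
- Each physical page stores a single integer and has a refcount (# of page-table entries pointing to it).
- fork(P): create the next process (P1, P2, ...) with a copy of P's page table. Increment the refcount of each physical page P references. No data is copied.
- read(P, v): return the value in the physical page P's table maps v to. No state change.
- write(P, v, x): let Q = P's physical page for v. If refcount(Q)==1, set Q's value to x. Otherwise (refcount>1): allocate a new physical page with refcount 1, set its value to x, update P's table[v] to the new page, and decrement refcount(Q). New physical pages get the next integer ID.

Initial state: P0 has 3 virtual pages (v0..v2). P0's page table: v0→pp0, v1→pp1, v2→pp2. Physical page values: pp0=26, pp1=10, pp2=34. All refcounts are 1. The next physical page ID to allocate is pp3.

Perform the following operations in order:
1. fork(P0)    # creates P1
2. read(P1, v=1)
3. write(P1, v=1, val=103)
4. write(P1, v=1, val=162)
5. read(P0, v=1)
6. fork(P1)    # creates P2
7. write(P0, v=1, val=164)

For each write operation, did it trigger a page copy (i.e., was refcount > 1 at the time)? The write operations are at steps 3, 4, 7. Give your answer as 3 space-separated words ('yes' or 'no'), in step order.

Op 1: fork(P0) -> P1. 3 ppages; refcounts: pp0:2 pp1:2 pp2:2
Op 2: read(P1, v1) -> 10. No state change.
Op 3: write(P1, v1, 103). refcount(pp1)=2>1 -> COPY to pp3. 4 ppages; refcounts: pp0:2 pp1:1 pp2:2 pp3:1
Op 4: write(P1, v1, 162). refcount(pp3)=1 -> write in place. 4 ppages; refcounts: pp0:2 pp1:1 pp2:2 pp3:1
Op 5: read(P0, v1) -> 10. No state change.
Op 6: fork(P1) -> P2. 4 ppages; refcounts: pp0:3 pp1:1 pp2:3 pp3:2
Op 7: write(P0, v1, 164). refcount(pp1)=1 -> write in place. 4 ppages; refcounts: pp0:3 pp1:1 pp2:3 pp3:2

yes no no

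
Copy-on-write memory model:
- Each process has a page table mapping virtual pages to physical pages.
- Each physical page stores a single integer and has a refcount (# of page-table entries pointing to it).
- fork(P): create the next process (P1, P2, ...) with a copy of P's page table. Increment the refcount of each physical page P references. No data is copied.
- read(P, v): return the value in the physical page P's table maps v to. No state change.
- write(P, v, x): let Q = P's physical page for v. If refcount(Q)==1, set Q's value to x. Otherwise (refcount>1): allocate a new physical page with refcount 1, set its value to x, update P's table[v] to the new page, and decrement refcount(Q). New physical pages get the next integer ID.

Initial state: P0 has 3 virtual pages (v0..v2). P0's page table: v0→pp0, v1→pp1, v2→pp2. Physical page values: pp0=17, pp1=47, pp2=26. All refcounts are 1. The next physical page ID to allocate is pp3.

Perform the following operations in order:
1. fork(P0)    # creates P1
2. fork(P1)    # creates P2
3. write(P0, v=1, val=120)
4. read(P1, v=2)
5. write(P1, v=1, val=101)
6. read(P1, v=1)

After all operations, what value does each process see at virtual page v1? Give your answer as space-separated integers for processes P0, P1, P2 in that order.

Op 1: fork(P0) -> P1. 3 ppages; refcounts: pp0:2 pp1:2 pp2:2
Op 2: fork(P1) -> P2. 3 ppages; refcounts: pp0:3 pp1:3 pp2:3
Op 3: write(P0, v1, 120). refcount(pp1)=3>1 -> COPY to pp3. 4 ppages; refcounts: pp0:3 pp1:2 pp2:3 pp3:1
Op 4: read(P1, v2) -> 26. No state change.
Op 5: write(P1, v1, 101). refcount(pp1)=2>1 -> COPY to pp4. 5 ppages; refcounts: pp0:3 pp1:1 pp2:3 pp3:1 pp4:1
Op 6: read(P1, v1) -> 101. No state change.
P0: v1 -> pp3 = 120
P1: v1 -> pp4 = 101
P2: v1 -> pp1 = 47

Answer: 120 101 47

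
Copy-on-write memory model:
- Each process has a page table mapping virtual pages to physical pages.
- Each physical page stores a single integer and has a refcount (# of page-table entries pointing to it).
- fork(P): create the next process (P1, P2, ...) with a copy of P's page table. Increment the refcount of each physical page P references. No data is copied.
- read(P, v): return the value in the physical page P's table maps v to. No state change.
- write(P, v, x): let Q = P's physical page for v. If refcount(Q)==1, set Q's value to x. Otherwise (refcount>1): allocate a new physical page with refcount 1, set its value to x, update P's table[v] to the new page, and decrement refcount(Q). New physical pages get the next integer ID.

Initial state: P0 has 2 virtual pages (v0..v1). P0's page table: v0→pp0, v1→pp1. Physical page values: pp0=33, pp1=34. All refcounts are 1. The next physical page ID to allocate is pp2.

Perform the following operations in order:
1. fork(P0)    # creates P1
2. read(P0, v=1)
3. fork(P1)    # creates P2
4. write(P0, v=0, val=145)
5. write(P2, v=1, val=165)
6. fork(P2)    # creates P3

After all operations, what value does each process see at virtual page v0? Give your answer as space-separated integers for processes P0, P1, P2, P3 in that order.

Answer: 145 33 33 33

Derivation:
Op 1: fork(P0) -> P1. 2 ppages; refcounts: pp0:2 pp1:2
Op 2: read(P0, v1) -> 34. No state change.
Op 3: fork(P1) -> P2. 2 ppages; refcounts: pp0:3 pp1:3
Op 4: write(P0, v0, 145). refcount(pp0)=3>1 -> COPY to pp2. 3 ppages; refcounts: pp0:2 pp1:3 pp2:1
Op 5: write(P2, v1, 165). refcount(pp1)=3>1 -> COPY to pp3. 4 ppages; refcounts: pp0:2 pp1:2 pp2:1 pp3:1
Op 6: fork(P2) -> P3. 4 ppages; refcounts: pp0:3 pp1:2 pp2:1 pp3:2
P0: v0 -> pp2 = 145
P1: v0 -> pp0 = 33
P2: v0 -> pp0 = 33
P3: v0 -> pp0 = 33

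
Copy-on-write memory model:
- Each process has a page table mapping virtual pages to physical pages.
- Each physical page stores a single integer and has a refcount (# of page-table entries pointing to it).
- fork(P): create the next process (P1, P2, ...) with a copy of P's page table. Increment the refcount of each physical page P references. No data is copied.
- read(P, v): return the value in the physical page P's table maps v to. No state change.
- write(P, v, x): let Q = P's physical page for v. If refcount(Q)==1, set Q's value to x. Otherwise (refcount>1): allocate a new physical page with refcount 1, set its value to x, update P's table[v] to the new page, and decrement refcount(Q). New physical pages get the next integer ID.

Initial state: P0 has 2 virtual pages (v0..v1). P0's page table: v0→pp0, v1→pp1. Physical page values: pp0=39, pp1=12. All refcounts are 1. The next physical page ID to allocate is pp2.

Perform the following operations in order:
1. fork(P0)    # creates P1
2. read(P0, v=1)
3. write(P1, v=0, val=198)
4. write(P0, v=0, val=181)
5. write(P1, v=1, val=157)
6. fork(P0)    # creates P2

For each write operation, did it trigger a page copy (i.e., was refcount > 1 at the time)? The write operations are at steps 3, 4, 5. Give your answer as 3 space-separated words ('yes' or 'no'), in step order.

Op 1: fork(P0) -> P1. 2 ppages; refcounts: pp0:2 pp1:2
Op 2: read(P0, v1) -> 12. No state change.
Op 3: write(P1, v0, 198). refcount(pp0)=2>1 -> COPY to pp2. 3 ppages; refcounts: pp0:1 pp1:2 pp2:1
Op 4: write(P0, v0, 181). refcount(pp0)=1 -> write in place. 3 ppages; refcounts: pp0:1 pp1:2 pp2:1
Op 5: write(P1, v1, 157). refcount(pp1)=2>1 -> COPY to pp3. 4 ppages; refcounts: pp0:1 pp1:1 pp2:1 pp3:1
Op 6: fork(P0) -> P2. 4 ppages; refcounts: pp0:2 pp1:2 pp2:1 pp3:1

yes no yes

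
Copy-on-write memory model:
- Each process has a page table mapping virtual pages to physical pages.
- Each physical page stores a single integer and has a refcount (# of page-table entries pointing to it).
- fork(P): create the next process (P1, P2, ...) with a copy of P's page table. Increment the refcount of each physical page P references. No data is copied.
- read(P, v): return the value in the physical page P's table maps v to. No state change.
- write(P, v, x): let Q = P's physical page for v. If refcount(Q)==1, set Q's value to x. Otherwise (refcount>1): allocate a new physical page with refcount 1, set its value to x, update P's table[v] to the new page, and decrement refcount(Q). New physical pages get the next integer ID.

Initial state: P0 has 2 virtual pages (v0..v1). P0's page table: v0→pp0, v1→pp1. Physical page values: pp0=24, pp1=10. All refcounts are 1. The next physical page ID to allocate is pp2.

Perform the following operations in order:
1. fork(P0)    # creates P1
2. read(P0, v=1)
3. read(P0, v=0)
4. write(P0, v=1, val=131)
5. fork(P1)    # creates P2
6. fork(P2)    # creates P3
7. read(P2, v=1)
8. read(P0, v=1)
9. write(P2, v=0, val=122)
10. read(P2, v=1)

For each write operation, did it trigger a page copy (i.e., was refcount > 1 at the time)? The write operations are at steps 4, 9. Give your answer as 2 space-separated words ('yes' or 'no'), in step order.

Op 1: fork(P0) -> P1. 2 ppages; refcounts: pp0:2 pp1:2
Op 2: read(P0, v1) -> 10. No state change.
Op 3: read(P0, v0) -> 24. No state change.
Op 4: write(P0, v1, 131). refcount(pp1)=2>1 -> COPY to pp2. 3 ppages; refcounts: pp0:2 pp1:1 pp2:1
Op 5: fork(P1) -> P2. 3 ppages; refcounts: pp0:3 pp1:2 pp2:1
Op 6: fork(P2) -> P3. 3 ppages; refcounts: pp0:4 pp1:3 pp2:1
Op 7: read(P2, v1) -> 10. No state change.
Op 8: read(P0, v1) -> 131. No state change.
Op 9: write(P2, v0, 122). refcount(pp0)=4>1 -> COPY to pp3. 4 ppages; refcounts: pp0:3 pp1:3 pp2:1 pp3:1
Op 10: read(P2, v1) -> 10. No state change.

yes yes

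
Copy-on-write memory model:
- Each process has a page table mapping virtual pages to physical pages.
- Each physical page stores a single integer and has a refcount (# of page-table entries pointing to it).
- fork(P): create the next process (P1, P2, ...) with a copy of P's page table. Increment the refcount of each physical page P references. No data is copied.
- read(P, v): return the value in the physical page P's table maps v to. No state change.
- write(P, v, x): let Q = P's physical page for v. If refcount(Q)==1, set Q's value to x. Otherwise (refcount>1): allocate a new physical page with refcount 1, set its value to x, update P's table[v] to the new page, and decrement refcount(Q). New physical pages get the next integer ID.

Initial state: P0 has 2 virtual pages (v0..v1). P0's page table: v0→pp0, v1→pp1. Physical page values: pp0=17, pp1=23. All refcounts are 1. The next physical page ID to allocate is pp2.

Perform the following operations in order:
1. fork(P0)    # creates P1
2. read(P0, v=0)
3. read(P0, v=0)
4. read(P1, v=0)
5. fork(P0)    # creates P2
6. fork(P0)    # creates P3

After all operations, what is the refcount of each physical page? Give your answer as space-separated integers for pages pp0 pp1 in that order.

Answer: 4 4

Derivation:
Op 1: fork(P0) -> P1. 2 ppages; refcounts: pp0:2 pp1:2
Op 2: read(P0, v0) -> 17. No state change.
Op 3: read(P0, v0) -> 17. No state change.
Op 4: read(P1, v0) -> 17. No state change.
Op 5: fork(P0) -> P2. 2 ppages; refcounts: pp0:3 pp1:3
Op 6: fork(P0) -> P3. 2 ppages; refcounts: pp0:4 pp1:4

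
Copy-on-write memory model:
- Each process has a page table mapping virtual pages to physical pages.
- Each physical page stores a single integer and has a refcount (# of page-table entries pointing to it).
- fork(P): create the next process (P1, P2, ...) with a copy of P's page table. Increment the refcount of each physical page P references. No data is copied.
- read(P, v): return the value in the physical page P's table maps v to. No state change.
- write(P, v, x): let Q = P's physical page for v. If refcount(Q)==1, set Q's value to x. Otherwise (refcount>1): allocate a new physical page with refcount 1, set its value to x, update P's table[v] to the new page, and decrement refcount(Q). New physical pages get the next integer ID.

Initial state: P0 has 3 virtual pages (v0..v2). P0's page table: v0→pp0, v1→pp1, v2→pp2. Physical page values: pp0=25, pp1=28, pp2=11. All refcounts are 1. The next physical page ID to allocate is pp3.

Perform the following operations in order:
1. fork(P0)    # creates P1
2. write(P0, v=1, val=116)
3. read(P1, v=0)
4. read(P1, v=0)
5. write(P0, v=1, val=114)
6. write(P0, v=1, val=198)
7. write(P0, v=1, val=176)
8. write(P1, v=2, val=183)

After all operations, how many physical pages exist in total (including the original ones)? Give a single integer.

Op 1: fork(P0) -> P1. 3 ppages; refcounts: pp0:2 pp1:2 pp2:2
Op 2: write(P0, v1, 116). refcount(pp1)=2>1 -> COPY to pp3. 4 ppages; refcounts: pp0:2 pp1:1 pp2:2 pp3:1
Op 3: read(P1, v0) -> 25. No state change.
Op 4: read(P1, v0) -> 25. No state change.
Op 5: write(P0, v1, 114). refcount(pp3)=1 -> write in place. 4 ppages; refcounts: pp0:2 pp1:1 pp2:2 pp3:1
Op 6: write(P0, v1, 198). refcount(pp3)=1 -> write in place. 4 ppages; refcounts: pp0:2 pp1:1 pp2:2 pp3:1
Op 7: write(P0, v1, 176). refcount(pp3)=1 -> write in place. 4 ppages; refcounts: pp0:2 pp1:1 pp2:2 pp3:1
Op 8: write(P1, v2, 183). refcount(pp2)=2>1 -> COPY to pp4. 5 ppages; refcounts: pp0:2 pp1:1 pp2:1 pp3:1 pp4:1

Answer: 5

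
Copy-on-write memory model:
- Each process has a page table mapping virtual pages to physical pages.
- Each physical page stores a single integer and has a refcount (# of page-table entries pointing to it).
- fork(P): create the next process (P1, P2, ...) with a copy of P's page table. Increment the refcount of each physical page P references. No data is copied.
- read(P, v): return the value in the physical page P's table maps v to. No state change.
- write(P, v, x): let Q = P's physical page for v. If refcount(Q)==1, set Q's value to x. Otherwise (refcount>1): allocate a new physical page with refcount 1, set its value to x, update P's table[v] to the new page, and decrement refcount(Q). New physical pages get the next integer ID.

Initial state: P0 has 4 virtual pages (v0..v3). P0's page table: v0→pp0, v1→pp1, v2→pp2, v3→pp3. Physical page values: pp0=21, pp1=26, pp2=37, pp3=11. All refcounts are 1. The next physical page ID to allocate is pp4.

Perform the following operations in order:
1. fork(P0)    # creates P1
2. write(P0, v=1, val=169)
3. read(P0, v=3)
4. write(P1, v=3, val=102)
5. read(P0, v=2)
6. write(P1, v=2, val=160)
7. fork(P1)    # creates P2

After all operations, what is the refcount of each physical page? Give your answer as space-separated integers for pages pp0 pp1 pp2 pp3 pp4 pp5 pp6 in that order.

Op 1: fork(P0) -> P1. 4 ppages; refcounts: pp0:2 pp1:2 pp2:2 pp3:2
Op 2: write(P0, v1, 169). refcount(pp1)=2>1 -> COPY to pp4. 5 ppages; refcounts: pp0:2 pp1:1 pp2:2 pp3:2 pp4:1
Op 3: read(P0, v3) -> 11. No state change.
Op 4: write(P1, v3, 102). refcount(pp3)=2>1 -> COPY to pp5. 6 ppages; refcounts: pp0:2 pp1:1 pp2:2 pp3:1 pp4:1 pp5:1
Op 5: read(P0, v2) -> 37. No state change.
Op 6: write(P1, v2, 160). refcount(pp2)=2>1 -> COPY to pp6. 7 ppages; refcounts: pp0:2 pp1:1 pp2:1 pp3:1 pp4:1 pp5:1 pp6:1
Op 7: fork(P1) -> P2. 7 ppages; refcounts: pp0:3 pp1:2 pp2:1 pp3:1 pp4:1 pp5:2 pp6:2

Answer: 3 2 1 1 1 2 2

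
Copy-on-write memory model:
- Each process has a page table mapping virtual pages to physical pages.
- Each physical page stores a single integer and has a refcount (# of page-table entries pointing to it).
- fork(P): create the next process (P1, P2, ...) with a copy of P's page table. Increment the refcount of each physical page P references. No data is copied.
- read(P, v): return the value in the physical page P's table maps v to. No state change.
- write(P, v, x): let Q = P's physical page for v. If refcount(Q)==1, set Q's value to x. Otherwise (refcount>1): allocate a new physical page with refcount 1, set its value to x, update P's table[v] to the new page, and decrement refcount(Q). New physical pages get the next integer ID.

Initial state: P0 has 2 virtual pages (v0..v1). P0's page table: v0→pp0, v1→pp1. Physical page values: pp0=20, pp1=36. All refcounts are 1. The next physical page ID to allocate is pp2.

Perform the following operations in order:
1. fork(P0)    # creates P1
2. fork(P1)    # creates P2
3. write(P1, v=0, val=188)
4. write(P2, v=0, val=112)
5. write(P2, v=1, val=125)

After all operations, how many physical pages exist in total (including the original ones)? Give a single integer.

Op 1: fork(P0) -> P1. 2 ppages; refcounts: pp0:2 pp1:2
Op 2: fork(P1) -> P2. 2 ppages; refcounts: pp0:3 pp1:3
Op 3: write(P1, v0, 188). refcount(pp0)=3>1 -> COPY to pp2. 3 ppages; refcounts: pp0:2 pp1:3 pp2:1
Op 4: write(P2, v0, 112). refcount(pp0)=2>1 -> COPY to pp3. 4 ppages; refcounts: pp0:1 pp1:3 pp2:1 pp3:1
Op 5: write(P2, v1, 125). refcount(pp1)=3>1 -> COPY to pp4. 5 ppages; refcounts: pp0:1 pp1:2 pp2:1 pp3:1 pp4:1

Answer: 5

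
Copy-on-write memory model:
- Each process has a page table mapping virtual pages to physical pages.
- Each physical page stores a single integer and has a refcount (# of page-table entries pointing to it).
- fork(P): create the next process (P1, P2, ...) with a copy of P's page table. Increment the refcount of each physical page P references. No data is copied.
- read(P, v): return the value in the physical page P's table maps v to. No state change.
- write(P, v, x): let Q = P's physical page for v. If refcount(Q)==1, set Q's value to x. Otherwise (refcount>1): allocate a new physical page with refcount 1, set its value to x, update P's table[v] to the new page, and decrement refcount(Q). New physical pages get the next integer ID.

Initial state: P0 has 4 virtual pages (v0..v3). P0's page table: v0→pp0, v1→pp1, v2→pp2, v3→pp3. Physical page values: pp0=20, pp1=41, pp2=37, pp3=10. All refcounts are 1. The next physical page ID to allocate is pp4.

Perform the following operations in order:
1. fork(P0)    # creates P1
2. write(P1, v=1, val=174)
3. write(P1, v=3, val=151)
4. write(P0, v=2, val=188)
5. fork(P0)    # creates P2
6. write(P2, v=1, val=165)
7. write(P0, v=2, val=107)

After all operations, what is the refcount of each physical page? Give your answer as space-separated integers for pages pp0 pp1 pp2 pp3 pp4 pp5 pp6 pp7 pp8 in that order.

Answer: 3 1 1 2 1 1 1 1 1

Derivation:
Op 1: fork(P0) -> P1. 4 ppages; refcounts: pp0:2 pp1:2 pp2:2 pp3:2
Op 2: write(P1, v1, 174). refcount(pp1)=2>1 -> COPY to pp4. 5 ppages; refcounts: pp0:2 pp1:1 pp2:2 pp3:2 pp4:1
Op 3: write(P1, v3, 151). refcount(pp3)=2>1 -> COPY to pp5. 6 ppages; refcounts: pp0:2 pp1:1 pp2:2 pp3:1 pp4:1 pp5:1
Op 4: write(P0, v2, 188). refcount(pp2)=2>1 -> COPY to pp6. 7 ppages; refcounts: pp0:2 pp1:1 pp2:1 pp3:1 pp4:1 pp5:1 pp6:1
Op 5: fork(P0) -> P2. 7 ppages; refcounts: pp0:3 pp1:2 pp2:1 pp3:2 pp4:1 pp5:1 pp6:2
Op 6: write(P2, v1, 165). refcount(pp1)=2>1 -> COPY to pp7. 8 ppages; refcounts: pp0:3 pp1:1 pp2:1 pp3:2 pp4:1 pp5:1 pp6:2 pp7:1
Op 7: write(P0, v2, 107). refcount(pp6)=2>1 -> COPY to pp8. 9 ppages; refcounts: pp0:3 pp1:1 pp2:1 pp3:2 pp4:1 pp5:1 pp6:1 pp7:1 pp8:1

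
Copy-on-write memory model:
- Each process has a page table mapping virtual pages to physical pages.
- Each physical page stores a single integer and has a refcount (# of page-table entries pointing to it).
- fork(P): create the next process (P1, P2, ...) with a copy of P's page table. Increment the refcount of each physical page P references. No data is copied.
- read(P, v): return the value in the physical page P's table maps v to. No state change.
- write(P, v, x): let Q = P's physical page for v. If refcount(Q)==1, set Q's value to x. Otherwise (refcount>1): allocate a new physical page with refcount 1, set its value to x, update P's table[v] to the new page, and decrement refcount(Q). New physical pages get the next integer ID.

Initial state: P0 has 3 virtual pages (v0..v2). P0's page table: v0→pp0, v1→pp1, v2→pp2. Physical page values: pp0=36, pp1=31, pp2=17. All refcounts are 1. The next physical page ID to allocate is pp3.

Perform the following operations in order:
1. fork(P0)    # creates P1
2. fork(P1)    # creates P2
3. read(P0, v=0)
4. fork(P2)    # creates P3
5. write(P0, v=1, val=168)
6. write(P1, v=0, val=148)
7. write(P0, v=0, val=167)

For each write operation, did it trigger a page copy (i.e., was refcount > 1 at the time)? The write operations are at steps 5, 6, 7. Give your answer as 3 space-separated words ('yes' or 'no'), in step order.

Op 1: fork(P0) -> P1. 3 ppages; refcounts: pp0:2 pp1:2 pp2:2
Op 2: fork(P1) -> P2. 3 ppages; refcounts: pp0:3 pp1:3 pp2:3
Op 3: read(P0, v0) -> 36. No state change.
Op 4: fork(P2) -> P3. 3 ppages; refcounts: pp0:4 pp1:4 pp2:4
Op 5: write(P0, v1, 168). refcount(pp1)=4>1 -> COPY to pp3. 4 ppages; refcounts: pp0:4 pp1:3 pp2:4 pp3:1
Op 6: write(P1, v0, 148). refcount(pp0)=4>1 -> COPY to pp4. 5 ppages; refcounts: pp0:3 pp1:3 pp2:4 pp3:1 pp4:1
Op 7: write(P0, v0, 167). refcount(pp0)=3>1 -> COPY to pp5. 6 ppages; refcounts: pp0:2 pp1:3 pp2:4 pp3:1 pp4:1 pp5:1

yes yes yes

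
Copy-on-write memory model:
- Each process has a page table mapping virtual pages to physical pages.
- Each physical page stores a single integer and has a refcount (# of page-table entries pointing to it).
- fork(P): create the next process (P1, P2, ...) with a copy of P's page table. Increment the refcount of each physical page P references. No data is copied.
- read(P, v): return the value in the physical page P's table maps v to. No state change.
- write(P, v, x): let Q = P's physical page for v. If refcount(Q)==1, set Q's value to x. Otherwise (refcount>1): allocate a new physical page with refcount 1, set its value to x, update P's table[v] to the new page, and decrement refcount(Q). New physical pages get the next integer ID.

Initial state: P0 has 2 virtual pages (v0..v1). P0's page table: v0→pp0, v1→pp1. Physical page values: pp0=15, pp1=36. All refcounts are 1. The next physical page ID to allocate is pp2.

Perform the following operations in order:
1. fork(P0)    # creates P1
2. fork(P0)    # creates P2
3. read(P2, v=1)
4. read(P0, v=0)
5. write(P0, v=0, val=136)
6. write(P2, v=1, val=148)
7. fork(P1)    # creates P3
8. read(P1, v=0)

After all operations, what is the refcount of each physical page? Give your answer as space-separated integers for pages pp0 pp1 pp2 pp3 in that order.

Answer: 3 3 1 1

Derivation:
Op 1: fork(P0) -> P1. 2 ppages; refcounts: pp0:2 pp1:2
Op 2: fork(P0) -> P2. 2 ppages; refcounts: pp0:3 pp1:3
Op 3: read(P2, v1) -> 36. No state change.
Op 4: read(P0, v0) -> 15. No state change.
Op 5: write(P0, v0, 136). refcount(pp0)=3>1 -> COPY to pp2. 3 ppages; refcounts: pp0:2 pp1:3 pp2:1
Op 6: write(P2, v1, 148). refcount(pp1)=3>1 -> COPY to pp3. 4 ppages; refcounts: pp0:2 pp1:2 pp2:1 pp3:1
Op 7: fork(P1) -> P3. 4 ppages; refcounts: pp0:3 pp1:3 pp2:1 pp3:1
Op 8: read(P1, v0) -> 15. No state change.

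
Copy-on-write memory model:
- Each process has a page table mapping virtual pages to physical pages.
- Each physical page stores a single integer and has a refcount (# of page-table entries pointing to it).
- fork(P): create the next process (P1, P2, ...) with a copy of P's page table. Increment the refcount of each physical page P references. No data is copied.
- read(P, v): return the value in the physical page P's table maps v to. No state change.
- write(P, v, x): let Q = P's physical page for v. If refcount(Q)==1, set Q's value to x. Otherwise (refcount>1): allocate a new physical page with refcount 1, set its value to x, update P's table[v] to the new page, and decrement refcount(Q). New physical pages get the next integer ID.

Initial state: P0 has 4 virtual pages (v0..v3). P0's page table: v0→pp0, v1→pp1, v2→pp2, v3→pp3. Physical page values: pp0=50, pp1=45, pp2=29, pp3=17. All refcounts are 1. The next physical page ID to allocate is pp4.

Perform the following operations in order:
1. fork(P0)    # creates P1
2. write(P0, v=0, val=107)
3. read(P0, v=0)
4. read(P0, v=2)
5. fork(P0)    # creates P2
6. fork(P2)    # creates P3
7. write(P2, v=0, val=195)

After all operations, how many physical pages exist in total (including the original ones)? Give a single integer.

Op 1: fork(P0) -> P1. 4 ppages; refcounts: pp0:2 pp1:2 pp2:2 pp3:2
Op 2: write(P0, v0, 107). refcount(pp0)=2>1 -> COPY to pp4. 5 ppages; refcounts: pp0:1 pp1:2 pp2:2 pp3:2 pp4:1
Op 3: read(P0, v0) -> 107. No state change.
Op 4: read(P0, v2) -> 29. No state change.
Op 5: fork(P0) -> P2. 5 ppages; refcounts: pp0:1 pp1:3 pp2:3 pp3:3 pp4:2
Op 6: fork(P2) -> P3. 5 ppages; refcounts: pp0:1 pp1:4 pp2:4 pp3:4 pp4:3
Op 7: write(P2, v0, 195). refcount(pp4)=3>1 -> COPY to pp5. 6 ppages; refcounts: pp0:1 pp1:4 pp2:4 pp3:4 pp4:2 pp5:1

Answer: 6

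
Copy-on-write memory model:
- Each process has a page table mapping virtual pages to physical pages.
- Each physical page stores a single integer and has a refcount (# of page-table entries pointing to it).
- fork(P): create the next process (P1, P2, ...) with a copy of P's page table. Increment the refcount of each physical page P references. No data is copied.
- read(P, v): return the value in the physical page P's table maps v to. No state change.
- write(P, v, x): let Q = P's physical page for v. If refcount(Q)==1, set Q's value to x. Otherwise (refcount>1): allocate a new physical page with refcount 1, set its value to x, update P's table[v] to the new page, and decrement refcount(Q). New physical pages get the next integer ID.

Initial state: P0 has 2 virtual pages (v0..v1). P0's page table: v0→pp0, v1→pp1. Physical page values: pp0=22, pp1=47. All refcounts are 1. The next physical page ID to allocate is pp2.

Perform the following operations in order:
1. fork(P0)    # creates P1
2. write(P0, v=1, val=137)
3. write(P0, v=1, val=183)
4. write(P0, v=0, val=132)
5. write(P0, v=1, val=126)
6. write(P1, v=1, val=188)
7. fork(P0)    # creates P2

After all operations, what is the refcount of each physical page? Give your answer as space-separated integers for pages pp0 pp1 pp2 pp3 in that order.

Answer: 1 1 2 2

Derivation:
Op 1: fork(P0) -> P1. 2 ppages; refcounts: pp0:2 pp1:2
Op 2: write(P0, v1, 137). refcount(pp1)=2>1 -> COPY to pp2. 3 ppages; refcounts: pp0:2 pp1:1 pp2:1
Op 3: write(P0, v1, 183). refcount(pp2)=1 -> write in place. 3 ppages; refcounts: pp0:2 pp1:1 pp2:1
Op 4: write(P0, v0, 132). refcount(pp0)=2>1 -> COPY to pp3. 4 ppages; refcounts: pp0:1 pp1:1 pp2:1 pp3:1
Op 5: write(P0, v1, 126). refcount(pp2)=1 -> write in place. 4 ppages; refcounts: pp0:1 pp1:1 pp2:1 pp3:1
Op 6: write(P1, v1, 188). refcount(pp1)=1 -> write in place. 4 ppages; refcounts: pp0:1 pp1:1 pp2:1 pp3:1
Op 7: fork(P0) -> P2. 4 ppages; refcounts: pp0:1 pp1:1 pp2:2 pp3:2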